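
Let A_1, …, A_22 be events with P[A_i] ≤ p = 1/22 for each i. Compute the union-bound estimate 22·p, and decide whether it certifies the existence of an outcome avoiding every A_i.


Union bound: P[∪_{i=1}^{22} A_i] ≤ Σ_i P[A_i] ≤ 22·p = 22·(1/22) = 1.
Numerically: 1 ≈ 1.000000.
Is 1 < 1? NO.
Since the bound 1 is ≥ 1, the union bound is uninformative here; it does NOT by itself certify existence.

22·p = 1 ≈ 1.000000; existence NOT certified by the union bound.


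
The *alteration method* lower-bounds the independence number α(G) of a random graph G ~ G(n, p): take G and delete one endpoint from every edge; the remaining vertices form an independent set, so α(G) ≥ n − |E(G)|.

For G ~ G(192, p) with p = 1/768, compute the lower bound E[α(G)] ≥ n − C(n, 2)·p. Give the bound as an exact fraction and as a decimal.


E[|E(G)|] = C(192, 2)·p = 18336 · (1/768) = 191/8.
E[α(G)] ≥ n − E[|E(G)|] = 192 − 191/8 = 1345/8.
Numerically: ≈ 168.1250.
(This is only a lower bound; the true E[α(G)] may be larger.)

E[α(G)] ≥ 1345/8 ≈ 168.1250.


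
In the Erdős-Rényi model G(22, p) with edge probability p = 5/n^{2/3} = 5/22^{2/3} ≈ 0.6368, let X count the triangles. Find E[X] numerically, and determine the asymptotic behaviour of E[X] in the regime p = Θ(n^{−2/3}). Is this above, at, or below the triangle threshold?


Number of potential triangles: C(22, 3) = 1540.
Each occurs with probability p³ ≈ (0.6368)³ ≈ 2.582645e-01.
By linearity: E[X] = C(22, 3)·p³ ≈ 1540 · 2.582645e-01 ≈ 397.7273.
Since α = 2/3 < 1, p = c/n^{2/3} ≫ 1/n is above the triangle threshold p ~ 1/n. Asymptotically E[X] ~ (c³/6)·n^{3(1−α)} = (5³/6)·n^{1} → ∞; triangles are abundant w.h.p.

E[X] ≈ 397.7273; in regime p = Θ(1/n^{2/3}) E[X] diverges (above the triangle threshold p ~ 1/n).


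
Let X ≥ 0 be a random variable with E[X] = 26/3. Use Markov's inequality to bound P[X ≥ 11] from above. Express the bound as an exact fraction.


μ = E[X] = 26/3, a = 11.
Markov: P[X ≥ 11] ≤ μ/a = (26/3)/11 = 26/33.
Numerically: ≈ 0.787879.
(Since a = 11 > μ = 8.666667, the bound 26/33 is < 1 and informative.)

P[X ≥ 11] ≤ 26/33 ≈ 0.787879.


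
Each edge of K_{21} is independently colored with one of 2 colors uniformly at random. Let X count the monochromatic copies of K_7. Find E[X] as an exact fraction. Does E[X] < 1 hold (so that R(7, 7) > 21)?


E[X] = C(21, 7) · 2^{1 − 21} = 116280 · 2^{−20} = 116280/1048576.
As a reduced fraction: E[X] = 14535/131072 ≈ 0.111.
Is E[X] < 1? YES.
Since E[X] < 1, there exists a 2-coloring of K_{21} with no monochromatic K_7; hence R(7, 7) > 21.

E[X] = 14535/131072 ≈ 0.111; E[X] < 1, so R(7, 7) > 21.


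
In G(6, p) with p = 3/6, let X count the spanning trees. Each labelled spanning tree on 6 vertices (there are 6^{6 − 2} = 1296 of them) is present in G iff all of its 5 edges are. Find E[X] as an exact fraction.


K_6 has 6^{6 − 2} = 1296 labelled spanning trees.
For each such spanning tree H, let X_H = 1 if all 5 edges of H are present in G. Then P[X_H = 1] = p^{5} = (1/2)^{5} = 1/32.
By linearity: E[X] = Σ_H E[X_H] = 1296 · p^{5} = 1296 · 1/32 = 81/2.
Numerically: E[X] ≈ 40.5.

E[X] = 1296 · (1/2)^{5} = 81/2 ≈ 40.5.


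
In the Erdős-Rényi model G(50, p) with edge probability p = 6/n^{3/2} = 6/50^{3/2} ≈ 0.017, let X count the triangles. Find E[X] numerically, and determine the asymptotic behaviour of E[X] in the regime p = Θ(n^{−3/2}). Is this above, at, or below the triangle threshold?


Number of potential triangles: C(50, 3) = 19600.
Each occurs with probability p³ ≈ (0.017)³ ≈ 4.88752e-06.
By linearity: E[X] = C(50, 3)·p³ ≈ 19600 · 4.88752e-06 ≈ 0.096.
Since α = 3/2 > 1, p = c/n^{3/2} = o(1/n) is below the triangle threshold p ~ 1/n. Asymptotically E[X] ~ (c³/6)·n^{3(1−α)} = (6³/6)·n^{-1.5} → 0, so by Markov's inequality G has no triangles w.h.p.

E[X] ≈ 0.096; in regime p = Θ(1/n^{3/2}) E[X] tends to 0 (below the triangle threshold p ~ 1/n).


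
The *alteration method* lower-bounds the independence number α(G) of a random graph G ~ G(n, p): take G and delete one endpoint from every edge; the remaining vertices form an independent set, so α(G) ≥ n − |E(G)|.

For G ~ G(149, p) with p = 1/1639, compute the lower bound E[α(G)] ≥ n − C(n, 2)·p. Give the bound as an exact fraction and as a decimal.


E[|E(G)|] = C(149, 2)·p = 11026 · (1/1639) = 74/11.
E[α(G)] ≥ n − E[|E(G)|] = 149 − 74/11 = 1565/11.
Numerically: ≈ 142.2727.
(This is only a lower bound; the true E[α(G)] may be larger.)

E[α(G)] ≥ 1565/11 ≈ 142.2727.


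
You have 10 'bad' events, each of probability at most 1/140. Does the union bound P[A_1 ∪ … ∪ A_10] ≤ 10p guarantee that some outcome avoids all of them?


Union bound: P[∪_{i=1}^{10} A_i] ≤ Σ_i P[A_i] ≤ 10·p = 10·(1/140) = 1/14.
Numerically: 1/14 ≈ 0.07143.
Is 1/14 < 1? YES.
Since P[∪ A_i] ≤ 1/14 < 1, the complement has P[∩ A_i^c] ≥ 1 − 1/14 = 13/14 > 0, so some outcome avoids every A_i.

10·p = 1/14 ≈ 0.07143; existence CERTIFIED by the union bound.


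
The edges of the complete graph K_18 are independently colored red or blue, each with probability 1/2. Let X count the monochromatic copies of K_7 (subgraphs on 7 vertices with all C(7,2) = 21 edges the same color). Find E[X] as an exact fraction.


Let X = Σ_S X_S over the C(18, 7) = 31824 subsets S of size 7, where X_S = 1 if the K_7 on S is monochromatic.
For a fixed S, the K_7 on S has C(7, 2) = 21 edges. P[all 21 edges red] = (1/2)^21, and likewise for blue, so P[monochromatic] = 2·(1/2)^21 = 2^{1 − 21} = 1/1048576.
Summing: E[X] = C(18, 7) · 2^{1 − 21} = 31824 · 1/1048576 = 1989/65536.
Numerically: E[X] ≈ 0.030350.

E[X] = C(18,7)·2^(1−C(7,2)) = 1989/65536 ≈ 0.030350.


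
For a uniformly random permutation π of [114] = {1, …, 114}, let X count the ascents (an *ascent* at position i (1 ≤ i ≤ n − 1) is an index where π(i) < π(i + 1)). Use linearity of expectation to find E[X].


Write X = Σ X_I over i = 1, …, 113, with X_I the indicator of one ascent.
There are 113 indicators.
For each fixed i, the pair (π(i), π(i+1)) is a uniformly random ordered pair of distinct values from {1, …, 114}; by symmetry P[π(i) < π(i+1)] = 1/2.
By linearity: E[X] = 113 · (1/2) = (114 − 1) · (1/2) = 113/2 ≈ 56.500.

E[X] = 113/2 = 56.500.


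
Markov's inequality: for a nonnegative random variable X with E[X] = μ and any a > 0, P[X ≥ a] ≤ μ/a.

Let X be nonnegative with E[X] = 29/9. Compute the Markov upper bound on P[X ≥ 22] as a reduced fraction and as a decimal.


μ = E[X] = 29/9, a = 22.
Markov: P[X ≥ 22] ≤ μ/a = (29/9)/22 = 29/198.
Numerically: ≈ 0.146.
(Since a = 22 > μ = 3.222, the bound 29/198 is < 1 and informative.)

P[X ≥ 22] ≤ 29/198 ≈ 0.146.


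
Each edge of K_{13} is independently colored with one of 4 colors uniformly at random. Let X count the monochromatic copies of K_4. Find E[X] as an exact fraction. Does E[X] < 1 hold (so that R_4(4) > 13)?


E[X] = C(13, 4) · 4^{1 − 6} = 715 · 4^{−5} = 715/1024.
As a reduced fraction: E[X] = 715/1024 ≈ 0.6982.
Is E[X] < 1? YES.
Since E[X] < 1, there exists a 4-coloring of K_{13} with no monochromatic K_4; hence R_4(4) > 13.

E[X] = 715/1024 ≈ 0.6982; E[X] < 1, so R_4(4) > 13.


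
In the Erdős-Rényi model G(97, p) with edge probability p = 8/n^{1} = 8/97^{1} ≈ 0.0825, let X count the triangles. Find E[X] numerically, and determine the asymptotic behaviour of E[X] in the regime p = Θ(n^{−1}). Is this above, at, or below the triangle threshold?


Number of potential triangles: C(97, 3) = 147440.
Each occurs with probability p³ ≈ (0.0825)³ ≈ 5.60990e-04.
By linearity: E[X] = C(97, 3)·p³ ≈ 147440 · 5.60990e-04 ≈ 82.712.
Here α = 1, so p = 8/n is exactly at the triangle threshold p ~ 1/n. Asymptotically E[X] → c³/6 = 8³/6 = 256/3 ≈ 85.333, a bounded constant. In this regime the triangle count is asymptotically Poisson(c³/6).

E[X] ≈ 82.712; in regime p = Θ(1/n^{1}) E[X] stays bounded (at the triangle threshold p ~ 1/n).


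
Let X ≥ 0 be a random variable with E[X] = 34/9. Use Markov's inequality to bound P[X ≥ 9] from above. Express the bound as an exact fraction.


μ = E[X] = 34/9, a = 9.
Markov: P[X ≥ 9] ≤ μ/a = (34/9)/9 = 34/81.
Numerically: ≈ 0.419753.
(Since a = 9 > μ = 3.777778, the bound 34/81 is < 1 and informative.)

P[X ≥ 9] ≤ 34/81 ≈ 0.419753.


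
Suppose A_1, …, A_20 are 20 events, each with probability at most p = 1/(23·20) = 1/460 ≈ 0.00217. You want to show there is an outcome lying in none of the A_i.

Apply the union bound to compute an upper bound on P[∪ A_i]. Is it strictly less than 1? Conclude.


Union bound: P[∪_{i=1}^{20} A_i] ≤ Σ_i P[A_i] ≤ 20·p = 20·(1/460) = 1/23.
Numerically: 1/23 ≈ 0.04348.
Is 1/23 < 1? YES.
Since P[∪ A_i] ≤ 1/23 < 1, the complement has P[∩ A_i^c] ≥ 1 − 1/23 = 22/23 > 0, so some outcome avoids every A_i.

20·p = 1/23 ≈ 0.04348; existence CERTIFIED by the union bound.


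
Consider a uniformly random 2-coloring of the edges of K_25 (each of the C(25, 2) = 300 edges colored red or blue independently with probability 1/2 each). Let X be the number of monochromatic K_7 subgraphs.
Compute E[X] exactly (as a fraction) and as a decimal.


Let X = Σ_S X_S over the C(25, 7) = 480700 subsets S of size 7, where X_S = 1 if the K_7 on S is monochromatic.
For a fixed S, the K_7 on S has C(7, 2) = 21 edges. P[all 21 edges red] = (1/2)^21, and likewise for blue, so P[monochromatic] = 2·(1/2)^21 = 2^{1 − 21} = 1/1048576.
By linearity of expectation: E[X] = C(25, 7) · 2^{1 − 21} = 480700 · 1/1048576 = 120175/262144.
Numerically: E[X] ≈ 0.458.

E[X] = C(25,7)·2^(1−C(7,2)) = 120175/262144 ≈ 0.458.


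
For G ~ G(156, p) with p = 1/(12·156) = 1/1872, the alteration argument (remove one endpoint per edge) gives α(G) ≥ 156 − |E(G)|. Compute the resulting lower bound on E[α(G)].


E[|E(G)|] = C(156, 2)·p = 12090 · (1/1872) = 155/24.
E[α(G)] ≥ n − E[|E(G)|] = 156 − 155/24 = 3589/24.
Numerically: ≈ 149.5417.
(This is only a lower bound; the true E[α(G)] may be larger.)

E[α(G)] ≥ 3589/24 ≈ 149.5417.


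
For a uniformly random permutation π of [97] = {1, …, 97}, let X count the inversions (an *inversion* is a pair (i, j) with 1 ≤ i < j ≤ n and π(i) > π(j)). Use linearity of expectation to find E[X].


Write X = Σ X_I over the C(97, 2) = 4656 pairs i < j, with X_I the indicator of one inversion.
There are 4656 indicators.
For each fixed pair i < j, the values π(i) and π(j) are two distinct elements of {1, …, 97} in uniformly random order; by symmetry P[π(i) > π(j)] = 1/2.
By linearity: E[X] = 4656 · (1/2) = C(97, 2) · (1/2) = 4656/2 = 2328 ≈ 2328.0000.

E[X] = 2328 = 2328.0000.


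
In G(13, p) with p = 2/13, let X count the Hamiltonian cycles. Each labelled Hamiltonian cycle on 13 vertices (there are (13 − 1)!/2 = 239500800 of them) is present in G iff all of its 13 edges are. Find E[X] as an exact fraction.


K_13 has (13 − 1)!/2 = 239500800 labelled Hamiltonian cycles.
For each such Hamiltonian cycle H, let X_H = 1 if all 13 edges of H are present in G. Then P[X_H = 1] = p^{13} = (2/13)^{13} = 8192/302875106592253.
By linearity: E[X] = Σ_H E[X_H] = 239500800 · p^{13} = 239500800 · 8192/302875106592253 = 1961990553600/302875106592253.
Numerically: E[X] ≈ 0.00648.

E[X] = 239500800 · (2/13)^{13} = 1961990553600/302875106592253 ≈ 0.00648.


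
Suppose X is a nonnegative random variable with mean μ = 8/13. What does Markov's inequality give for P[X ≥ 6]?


μ = E[X] = 8/13, a = 6.
Markov: P[X ≥ 6] ≤ μ/a = (8/13)/6 = 4/39.
Numerically: ≈ 0.103.
(Since a = 6 > μ = 0.615, the bound 4/39 is < 1 and informative.)

P[X ≥ 6] ≤ 4/39 ≈ 0.103.


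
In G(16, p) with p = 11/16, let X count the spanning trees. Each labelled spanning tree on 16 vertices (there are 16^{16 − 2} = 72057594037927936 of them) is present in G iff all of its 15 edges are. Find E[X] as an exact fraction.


K_16 has 16^{16 − 2} = 72057594037927936 labelled spanning trees.
For each such spanning tree H, let X_H = 1 if all 15 edges of H are present in G. Then P[X_H = 1] = p^{15} = (11/16)^{15} = 4177248169415651/1152921504606846976.
Summing the indicators: E[X] = Σ_H E[X_H] = 72057594037927936 · p^{15} = 72057594037927936 · 4177248169415651/1152921504606846976 = 4177248169415651/16.
Numerically: E[X] ≈ 2.61e+14.

E[X] = 72057594037927936 · (11/16)^{15} = 4177248169415651/16 ≈ 2.61e+14.


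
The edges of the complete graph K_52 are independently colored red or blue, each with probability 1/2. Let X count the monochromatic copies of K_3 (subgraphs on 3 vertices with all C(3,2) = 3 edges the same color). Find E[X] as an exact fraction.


Let X = Σ_S X_S over the C(52, 3) = 22100 subsets S of size 3, where X_S = 1 if the K_3 on S is monochromatic.
For a fixed S, the K_3 on S has C(3, 2) = 3 edges. P[all 3 edges red] = (1/2)^3, and likewise for blue, so P[monochromatic] = 2·(1/2)^3 = 2^{1 − 3} = 1/4.
By linearity of expectation: E[X] = C(52, 3) · 2^{1 − 3} = 22100 · 1/4 = 5525.
Numerically: E[X] ≈ 5525.000.

E[X] = C(52,3)·2^(1−C(3,2)) = 5525 ≈ 5525.000.


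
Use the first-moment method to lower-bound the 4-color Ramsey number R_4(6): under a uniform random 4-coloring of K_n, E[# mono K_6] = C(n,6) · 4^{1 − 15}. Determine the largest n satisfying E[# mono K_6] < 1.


We need C(n, 6) · 4^{1 − 15} < 1, i.e. C(n, 6) < 4^{15 − 1} = 268435456.
Check values of n near the boundary:
  n = 76: C(76, 6) = 218618940; 218618940 < 268435456? YES
  n = 77: C(77, 6) = 237093780; 237093780 < 268435456? YES
  n = 78: C(78, 6) = 256851595; 256851595 < 268435456? YES
  n = 79: C(79, 6) = 277962685; 277962685 < 268435456? NO
  n = 80: C(80, 6) = 300500200; 300500200 < 268435456? NO
The largest n with C(n, 6) < 268435456 is n = 78 (where E[X] = 256851595/268435456 ≈ 0.956847). Hence R_4(6) > 78, i.e. R_4(6) ≥ 79.

Largest n = 78; hence R_4(6) > 78.


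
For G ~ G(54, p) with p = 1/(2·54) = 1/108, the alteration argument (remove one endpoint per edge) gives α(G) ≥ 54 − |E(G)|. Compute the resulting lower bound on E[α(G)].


E[|E(G)|] = C(54, 2)·p = 1431 · (1/108) = 53/4.
E[α(G)] ≥ n − E[|E(G)|] = 54 − 53/4 = 163/4.
Numerically: ≈ 40.750000.
(This is only a lower bound; the true E[α(G)] may be larger.)

E[α(G)] ≥ 163/4 ≈ 40.750000.


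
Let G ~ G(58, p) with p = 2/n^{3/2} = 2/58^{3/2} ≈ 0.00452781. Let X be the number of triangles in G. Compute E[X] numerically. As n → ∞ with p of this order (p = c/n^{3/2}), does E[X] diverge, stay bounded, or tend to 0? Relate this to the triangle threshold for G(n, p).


Number of potential triangles: C(58, 3) = 30856.
Each occurs with probability p³ ≈ (0.00452781)³ ≈ 9.28247987e-08.
By linearity: E[X] = C(58, 3)·p³ ≈ 30856 · 9.28247987e-08 ≈ 0.002864.
Since α = 3/2 > 1, p = c/n^{3/2} = o(1/n) is below the triangle threshold p ~ 1/n. Asymptotically E[X] ~ (c³/6)·n^{3(1−α)} = (2³/6)·n^{-1.5} → 0, so by Markov's inequality G has no triangles w.h.p.

E[X] ≈ 0.002864; in regime p = Θ(1/n^{3/2}) E[X] tends to 0 (below the triangle threshold p ~ 1/n).


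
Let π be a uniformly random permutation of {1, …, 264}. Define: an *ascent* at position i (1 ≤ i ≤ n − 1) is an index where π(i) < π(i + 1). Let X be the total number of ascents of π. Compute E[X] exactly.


Write X = Σ X_I over i = 1, …, 263, with X_I the indicator of one ascent.
There are 263 indicators.
For each fixed i, the pair (π(i), π(i+1)) is a uniformly random ordered pair of distinct values from {1, …, 264}; by symmetry P[π(i) < π(i+1)] = 1/2.
By linearity: E[X] = 263 · (1/2) = (264 − 1) · (1/2) = 263/2 ≈ 131.50000.

E[X] = 263/2 = 131.50000.


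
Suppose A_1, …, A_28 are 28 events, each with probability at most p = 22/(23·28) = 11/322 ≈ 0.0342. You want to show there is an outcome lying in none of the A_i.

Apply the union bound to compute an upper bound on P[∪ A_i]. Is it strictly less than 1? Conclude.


Union bound: P[∪_{i=1}^{28} A_i] ≤ Σ_i P[A_i] ≤ 28·p = 28·(11/322) = 22/23.
Numerically: 22/23 ≈ 0.9565.
Is 22/23 < 1? YES.
Since P[∪ A_i] ≤ 22/23 < 1, the complement has P[∩ A_i^c] ≥ 1 − 22/23 = 1/23 > 0, so some outcome avoids every A_i.

28·p = 22/23 ≈ 0.9565; existence CERTIFIED by the union bound.


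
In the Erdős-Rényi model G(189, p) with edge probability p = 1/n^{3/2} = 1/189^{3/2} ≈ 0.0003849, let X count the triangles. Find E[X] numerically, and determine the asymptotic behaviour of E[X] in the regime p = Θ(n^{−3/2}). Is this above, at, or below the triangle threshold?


Number of potential triangles: C(189, 3) = 1107414.
Each occurs with probability p³ ≈ (0.0003849)³ ≈ 5.700617e-11.
By linearity: E[X] = C(189, 3)·p³ ≈ 1107414 · 5.700617e-11 ≈ 0.0001.
Since α = 3/2 > 1, p = c/n^{3/2} = o(1/n) is below the triangle threshold p ~ 1/n. Asymptotically E[X] ~ (c³/6)·n^{3(1−α)} = (1³/6)·n^{-1.5} → 0, so by Markov's inequality G has no triangles w.h.p.

E[X] ≈ 0.0001; in regime p = Θ(1/n^{3/2}) E[X] tends to 0 (below the triangle threshold p ~ 1/n).


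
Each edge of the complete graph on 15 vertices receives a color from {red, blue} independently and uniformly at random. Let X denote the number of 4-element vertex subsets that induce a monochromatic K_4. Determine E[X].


Let X = Σ_S X_S over the C(15, 4) = 1365 subsets S of size 4, where X_S = 1 if the K_4 on S is monochromatic.
For a fixed S, the K_4 on S has C(4, 2) = 6 edges. P[all 6 edges red] = (1/2)^6, and likewise for blue, so P[monochromatic] = 2·(1/2)^6 = 2^{1 − 6} = 1/32.
By linearity of expectation: E[X] = C(15, 4) · 2^{1 − 6} = 1365 · 1/32 = 1365/32.
Numerically: E[X] ≈ 42.6562.

E[X] = C(15,4)·2^(1−C(4,2)) = 1365/32 ≈ 42.6562.


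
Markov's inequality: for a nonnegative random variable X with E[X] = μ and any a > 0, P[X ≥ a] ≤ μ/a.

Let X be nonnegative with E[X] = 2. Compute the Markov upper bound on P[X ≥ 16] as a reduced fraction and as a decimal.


μ = E[X] = 2, a = 16.
Markov: P[X ≥ 16] ≤ μ/a = (2)/16 = 1/8.
Numerically: ≈ 0.12500.
(Since a = 16 > μ = 2.00000, the bound 1/8 is < 1 and informative.)

P[X ≥ 16] ≤ 1/8 ≈ 0.12500.


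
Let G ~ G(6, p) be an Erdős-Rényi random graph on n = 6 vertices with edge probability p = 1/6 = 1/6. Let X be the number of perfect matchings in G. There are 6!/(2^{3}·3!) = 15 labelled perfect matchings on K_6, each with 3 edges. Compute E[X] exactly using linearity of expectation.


K_6 has 6!/(2^{3}·3!) = 15 labelled perfect matchings.
For each such perfect matching H, let X_H = 1 if all 3 edges of H are present in G. Then P[X_H = 1] = p^{3} = (1/6)^{3} = 1/216.
By linearity of expectation: E[X] = Σ_H E[X_H] = 15 · p^{3} = 15 · 1/216 = 5/72.
Numerically: E[X] ≈ 0.0694.

E[X] = 15 · (1/6)^{3} = 5/72 ≈ 0.0694.


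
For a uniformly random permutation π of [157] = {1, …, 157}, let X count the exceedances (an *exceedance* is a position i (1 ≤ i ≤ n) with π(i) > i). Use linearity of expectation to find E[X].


Write X = Σ_{i=1}^{157} X_i, where X_i = 1_{π(i) > i}.
For each fixed i, π(i) is uniform over {1, …, 157} (marginal of a uniform permutation), so P[π(i) > i] = (n − i)/n. Summing: Σ_{i=1}^{157} (n − i)/n = (0 + 1 + … + 156)/157 = 157(157 − 1)/(2·157) = (157 − 1)/2.
Hence E[X] = Σ_{i=1}^{157} (157 − i)/157 = 78 ≈ 78.00000.

E[X] = 78 = 78.00000.


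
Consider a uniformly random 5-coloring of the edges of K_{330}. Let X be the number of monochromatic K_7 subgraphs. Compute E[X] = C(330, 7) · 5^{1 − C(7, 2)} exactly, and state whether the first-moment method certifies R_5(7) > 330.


E[X] = C(330, 7) · 5^{1 − 21} = 79313455049400 · 5^{−20} = 79313455049400/95367431640625.
As a reduced fraction: E[X] = 3172538201976/3814697265625 ≈ 0.83166.
Is E[X] < 1? YES.
Since E[X] < 1, there exists a 5-coloring of K_{330} with no monochromatic K_7; hence R_5(7) > 330.

E[X] = 3172538201976/3814697265625 ≈ 0.83166; E[X] < 1, so R_5(7) > 330.


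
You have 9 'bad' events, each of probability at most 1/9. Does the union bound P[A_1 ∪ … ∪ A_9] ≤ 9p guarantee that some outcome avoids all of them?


Union bound: P[∪_{i=1}^{9} A_i] ≤ Σ_i P[A_i] ≤ 9·p = 9·(1/9) = 1.
Numerically: 1 ≈ 1.000000.
Is 1 < 1? NO.
Since the bound 1 is ≥ 1, the union bound is uninformative here; it does NOT by itself certify existence.

9·p = 1 ≈ 1.000000; existence NOT certified by the union bound.


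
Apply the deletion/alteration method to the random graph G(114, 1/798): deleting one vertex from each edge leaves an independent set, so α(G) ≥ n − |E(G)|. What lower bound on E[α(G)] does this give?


E[|E(G)|] = C(114, 2)·p = 6441 · (1/798) = 113/14.
E[α(G)] ≥ n − E[|E(G)|] = 114 − 113/14 = 1483/14.
Numerically: ≈ 105.9286.
(This is only a lower bound; the true E[α(G)] may be larger.)

E[α(G)] ≥ 1483/14 ≈ 105.9286.


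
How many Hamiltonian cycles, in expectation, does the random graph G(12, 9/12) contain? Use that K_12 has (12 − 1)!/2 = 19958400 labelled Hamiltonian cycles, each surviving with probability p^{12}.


K_12 has (12 − 1)!/2 = 19958400 labelled Hamiltonian cycles.
For each such Hamiltonian cycle H, let X_H = 1 if all 12 edges of H are present in G. Then P[X_H = 1] = p^{12} = (3/4)^{12} = 531441/16777216.
By linearity of expectation: E[X] = Σ_H E[X_H] = 19958400 · p^{12} = 19958400 · 531441/16777216 = 82864937925/131072.
Numerically: E[X] ≈ 6.322e+05.

E[X] = 19958400 · (3/4)^{12} = 82864937925/131072 ≈ 6.322e+05.


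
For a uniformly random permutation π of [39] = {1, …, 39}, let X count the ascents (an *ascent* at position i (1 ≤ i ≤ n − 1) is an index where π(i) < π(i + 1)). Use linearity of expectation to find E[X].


Write X = Σ X_I over i = 1, …, 38, with X_I the indicator of one ascent.
There are 38 indicators.
For each fixed i, the pair (π(i), π(i+1)) is a uniformly random ordered pair of distinct values from {1, …, 39}; by symmetry P[π(i) < π(i+1)] = 1/2.
By linearity: E[X] = 38 · (1/2) = (39 − 1) · (1/2) = 19 ≈ 19.000000.

E[X] = 19 = 19.000000.


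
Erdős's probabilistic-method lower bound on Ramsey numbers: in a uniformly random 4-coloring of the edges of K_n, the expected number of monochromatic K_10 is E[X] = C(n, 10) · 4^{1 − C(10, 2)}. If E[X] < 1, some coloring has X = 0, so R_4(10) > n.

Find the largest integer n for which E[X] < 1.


We need C(n, 10) · 4^{1 − 45} < 1, i.e. C(n, 10) < 4^{45 − 1} = 309485009821345068724781056.
Check values of n near the boundary:
  n = 2022: C(2022, 10) = 307870445231474093395937796; 307870445231474093395937796 < 309485009821345068724781056? YES
  n = 2023: C(2023, 10) = 309399856285778485315440716; 309399856285778485315440716 < 309485009821345068724781056? YES
  n = 2024: C(2024, 10) = 310936101848269937576192656; 310936101848269937576192656 < 309485009821345068724781056? NO
  n = 2025: C(2025, 10) = 312479209053472269772600560; 312479209053472269772600560 < 309485009821345068724781056? NO
  n = 2026: C(2026, 10) = 314029205130126398094885285; 314029205130126398094885285 < 309485009821345068724781056? NO
The largest n with C(n, 10) < 309485009821345068724781056 is n = 2023 (where E[X] = 77349964071444621328860179/77371252455336267181195264 ≈ 0.9997249). Hence R_4(10) > 2023, i.e. R_4(10) ≥ 2024.

Largest n = 2023; hence R_4(10) > 2023.


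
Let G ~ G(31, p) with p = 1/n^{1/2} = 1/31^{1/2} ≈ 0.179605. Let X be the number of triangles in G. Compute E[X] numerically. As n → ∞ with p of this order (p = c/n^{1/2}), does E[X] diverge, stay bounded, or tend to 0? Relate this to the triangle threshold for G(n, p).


Number of potential triangles: C(31, 3) = 4495.
Each occurs with probability p³ ≈ (0.179605)³ ≈ 5.79371942e-03.
By linearity: E[X] = C(31, 3)·p³ ≈ 4495 · 5.79371942e-03 ≈ 26.042769.
Since α = 1/2 < 1, p = c/n^{1/2} ≫ 1/n is above the triangle threshold p ~ 1/n. Asymptotically E[X] ~ (c³/6)·n^{3(1−α)} = (1³/6)·n^{1.5} → ∞; triangles are abundant w.h.p.

E[X] ≈ 26.042769; in regime p = Θ(1/n^{1/2}) E[X] diverges (above the triangle threshold p ~ 1/n).


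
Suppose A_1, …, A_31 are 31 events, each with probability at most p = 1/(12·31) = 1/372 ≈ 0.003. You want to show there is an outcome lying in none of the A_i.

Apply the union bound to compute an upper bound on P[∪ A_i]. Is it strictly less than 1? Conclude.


Union bound: P[∪_{i=1}^{31} A_i] ≤ Σ_i P[A_i] ≤ 31·p = 31·(1/372) = 1/12.
Numerically: 1/12 ≈ 0.083.
Is 1/12 < 1? YES.
Since P[∪ A_i] ≤ 1/12 < 1, the complement has P[∩ A_i^c] ≥ 1 − 1/12 = 11/12 > 0, so some outcome avoids every A_i.

31·p = 1/12 ≈ 0.083; existence CERTIFIED by the union bound.


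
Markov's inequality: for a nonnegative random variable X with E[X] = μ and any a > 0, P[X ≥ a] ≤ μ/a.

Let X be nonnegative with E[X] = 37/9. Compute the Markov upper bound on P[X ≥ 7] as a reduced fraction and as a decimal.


μ = E[X] = 37/9, a = 7.
Markov: P[X ≥ 7] ≤ μ/a = (37/9)/7 = 37/63.
Numerically: ≈ 0.5873.
(Since a = 7 > μ = 4.1111, the bound 37/63 is < 1 and informative.)

P[X ≥ 7] ≤ 37/63 ≈ 0.5873.


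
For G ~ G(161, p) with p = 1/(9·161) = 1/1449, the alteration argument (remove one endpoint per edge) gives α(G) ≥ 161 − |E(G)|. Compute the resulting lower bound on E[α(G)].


E[|E(G)|] = C(161, 2)·p = 12880 · (1/1449) = 80/9.
E[α(G)] ≥ n − E[|E(G)|] = 161 − 80/9 = 1369/9.
Numerically: ≈ 152.111111.
(This is only a lower bound; the true E[α(G)] may be larger.)

E[α(G)] ≥ 1369/9 ≈ 152.111111.


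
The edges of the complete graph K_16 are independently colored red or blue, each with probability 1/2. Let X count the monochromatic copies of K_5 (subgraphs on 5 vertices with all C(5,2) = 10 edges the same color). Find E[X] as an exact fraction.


Let X = Σ_S X_S over the C(16, 5) = 4368 subsets S of size 5, where X_S = 1 if the K_5 on S is monochromatic.
For a fixed S, the K_5 on S has C(5, 2) = 10 edges. P[all 10 edges red] = (1/2)^10, and likewise for blue, so P[monochromatic] = 2·(1/2)^10 = 2^{1 − 10} = 1/512.
By linearity of expectation: E[X] = C(16, 5) · 2^{1 − 10} = 4368 · 1/512 = 273/32.
Numerically: E[X] ≈ 8.53125.

E[X] = C(16,5)·2^(1−C(5,2)) = 273/32 ≈ 8.53125.


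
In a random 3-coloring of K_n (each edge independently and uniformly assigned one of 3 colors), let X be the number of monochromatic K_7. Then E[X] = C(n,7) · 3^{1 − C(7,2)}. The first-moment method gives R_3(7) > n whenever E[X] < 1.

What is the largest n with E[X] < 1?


We need C(n, 7) · 3^{1 − 21} < 1, i.e. C(n, 7) < 3^{21 − 1} = 3486784401.
Check values of n near the boundary:
  n = 78: C(78, 7) = 2641902120; 2641902120 < 3486784401? YES
  n = 79: C(79, 7) = 2898753715; 2898753715 < 3486784401? YES
  n = 80: C(80, 7) = 3176716400; 3176716400 < 3486784401? YES
  n = 81: C(81, 7) = 3477216600; 3477216600 < 3486784401? YES
  n = 82: C(82, 7) = 3801756816; 3801756816 < 3486784401? NO
The largest n with C(n, 7) < 3486784401 is n = 81 (where E[X] = 42928600/43046721 ≈ 0.997). Hence R_3(7) > 81, i.e. R_3(7) ≥ 82.

Largest n = 81; hence R_3(7) > 81.


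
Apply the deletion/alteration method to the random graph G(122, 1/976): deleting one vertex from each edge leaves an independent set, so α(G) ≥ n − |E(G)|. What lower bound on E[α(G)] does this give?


E[|E(G)|] = C(122, 2)·p = 7381 · (1/976) = 121/16.
E[α(G)] ≥ n − E[|E(G)|] = 122 − 121/16 = 1831/16.
Numerically: ≈ 114.438.
(This is only a lower bound; the true E[α(G)] may be larger.)

E[α(G)] ≥ 1831/16 ≈ 114.438.


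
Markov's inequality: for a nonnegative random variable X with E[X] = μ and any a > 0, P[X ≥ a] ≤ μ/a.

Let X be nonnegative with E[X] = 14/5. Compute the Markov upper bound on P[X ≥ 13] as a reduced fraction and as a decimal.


μ = E[X] = 14/5, a = 13.
Markov: P[X ≥ 13] ≤ μ/a = (14/5)/13 = 14/65.
Numerically: ≈ 0.215385.
(Since a = 13 > μ = 2.800000, the bound 14/65 is < 1 and informative.)

P[X ≥ 13] ≤ 14/65 ≈ 0.215385.


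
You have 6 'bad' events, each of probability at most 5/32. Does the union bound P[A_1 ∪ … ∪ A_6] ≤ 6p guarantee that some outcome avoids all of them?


Union bound: P[∪_{i=1}^{6} A_i] ≤ Σ_i P[A_i] ≤ 6·p = 6·(5/32) = 15/16.
Numerically: 15/16 ≈ 0.93750.
Is 15/16 < 1? YES.
Since P[∪ A_i] ≤ 15/16 < 1, the complement has P[∩ A_i^c] ≥ 1 − 15/16 = 1/16 > 0, so some outcome avoids every A_i.

6·p = 15/16 ≈ 0.93750; existence CERTIFIED by the union bound.


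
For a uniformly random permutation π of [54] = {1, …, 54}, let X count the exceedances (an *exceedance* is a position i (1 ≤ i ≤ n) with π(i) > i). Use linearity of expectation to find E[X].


Write X = Σ_{i=1}^{54} X_i, where X_i = 1_{π(i) > i}.
For each fixed i, π(i) is uniform over {1, …, 54} (marginal of a uniform permutation), so P[π(i) > i] = (n − i)/n. Summing: Σ_{i=1}^{54} (n − i)/n = (0 + 1 + … + 53)/54 = 54(54 − 1)/(2·54) = (54 − 1)/2.
Hence E[X] = Σ_{i=1}^{54} (54 − i)/54 = 53/2 ≈ 26.500000.

E[X] = 53/2 = 26.500000.


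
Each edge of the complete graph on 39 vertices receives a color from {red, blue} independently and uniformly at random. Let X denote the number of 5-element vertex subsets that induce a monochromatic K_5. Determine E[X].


Let X = Σ_S X_S over the C(39, 5) = 575757 subsets S of size 5, where X_S = 1 if the K_5 on S is monochromatic.
For a fixed S, the K_5 on S has C(5, 2) = 10 edges. P[all 10 edges red] = (1/2)^10, and likewise for blue, so P[monochromatic] = 2·(1/2)^10 = 2^{1 − 10} = 1/512.
Summing: E[X] = C(39, 5) · 2^{1 − 10} = 575757 · 1/512 = 575757/512.
Numerically: E[X] ≈ 1124.525.

E[X] = C(39,5)·2^(1−C(5,2)) = 575757/512 ≈ 1124.525.


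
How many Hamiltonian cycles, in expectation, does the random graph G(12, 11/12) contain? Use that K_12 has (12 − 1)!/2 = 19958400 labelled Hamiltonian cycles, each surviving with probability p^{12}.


K_12 has (12 − 1)!/2 = 19958400 labelled Hamiltonian cycles.
For each such Hamiltonian cycle H, let X_H = 1 if all 12 edges of H are present in G. Then P[X_H = 1] = p^{12} = (11/12)^{12} = 3138428376721/8916100448256.
By linearity: E[X] = Σ_H E[X_H] = 19958400 · p^{12} = 19958400 · 3138428376721/8916100448256 = 6041474625187925/859963392.
Numerically: E[X] ≈ 7.025e+06.

E[X] = 19958400 · (11/12)^{12} = 6041474625187925/859963392 ≈ 7.025e+06.


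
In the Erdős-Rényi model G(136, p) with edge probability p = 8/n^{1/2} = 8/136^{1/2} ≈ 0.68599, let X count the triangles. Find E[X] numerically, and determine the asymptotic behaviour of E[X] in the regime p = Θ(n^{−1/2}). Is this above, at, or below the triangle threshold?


Number of potential triangles: C(136, 3) = 410040.
Each occurs with probability p³ ≈ (0.68599)³ ≈ 3.2282087e-01.
By linearity: E[X] = C(136, 3)·p³ ≈ 410040 · 3.2282087e-01 ≈ 132369.46796.
Since α = 1/2 < 1, p = c/n^{1/2} ≫ 1/n is above the triangle threshold p ~ 1/n. Asymptotically E[X] ~ (c³/6)·n^{3(1−α)} = (8³/6)·n^{1.5} → ∞; triangles are abundant w.h.p.

E[X] ≈ 132369.46796; in regime p = Θ(1/n^{1/2}) E[X] diverges (above the triangle threshold p ~ 1/n).


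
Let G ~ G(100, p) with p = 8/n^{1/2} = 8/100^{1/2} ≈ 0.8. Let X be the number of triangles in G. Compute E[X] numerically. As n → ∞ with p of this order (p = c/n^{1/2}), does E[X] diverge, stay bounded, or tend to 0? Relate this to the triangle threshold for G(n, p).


Number of potential triangles: C(100, 3) = 161700.
Each occurs with probability p³ ≈ (0.8)³ ≈ 5.120000e-01.
By linearity: E[X] = C(100, 3)·p³ ≈ 161700 · 5.120000e-01 ≈ 82790.4000.
Since α = 1/2 < 1, p = c/n^{1/2} ≫ 1/n is above the triangle threshold p ~ 1/n. Asymptotically E[X] ~ (c³/6)·n^{3(1−α)} = (8³/6)·n^{1.5} → ∞; triangles are abundant w.h.p.

E[X] ≈ 82790.4000; in regime p = Θ(1/n^{1/2}) E[X] diverges (above the triangle threshold p ~ 1/n).


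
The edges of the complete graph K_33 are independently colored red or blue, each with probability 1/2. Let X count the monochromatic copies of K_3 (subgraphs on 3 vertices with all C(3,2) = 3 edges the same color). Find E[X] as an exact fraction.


Let X = Σ_S X_S over the C(33, 3) = 5456 subsets S of size 3, where X_S = 1 if the K_3 on S is monochromatic.
For a fixed S, the K_3 on S has C(3, 2) = 3 edges. P[all 3 edges red] = (1/2)^3, and likewise for blue, so P[monochromatic] = 2·(1/2)^3 = 2^{1 − 3} = 1/4.
By linearity of expectation: E[X] = C(33, 3) · 2^{1 − 3} = 5456 · 1/4 = 1364.
Numerically: E[X] ≈ 1364.000.

E[X] = C(33,3)·2^(1−C(3,2)) = 1364 ≈ 1364.000.


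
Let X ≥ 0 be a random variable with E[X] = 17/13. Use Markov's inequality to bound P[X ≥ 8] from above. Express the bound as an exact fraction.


μ = E[X] = 17/13, a = 8.
Markov: P[X ≥ 8] ≤ μ/a = (17/13)/8 = 17/104.
Numerically: ≈ 0.16346.
(Since a = 8 > μ = 1.30769, the bound 17/104 is < 1 and informative.)

P[X ≥ 8] ≤ 17/104 ≈ 0.16346.


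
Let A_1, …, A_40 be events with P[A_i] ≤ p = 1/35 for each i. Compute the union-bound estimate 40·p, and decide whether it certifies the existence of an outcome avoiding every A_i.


Union bound: P[∪_{i=1}^{40} A_i] ≤ Σ_i P[A_i] ≤ 40·p = 40·(1/35) = 8/7.
Numerically: 8/7 ≈ 1.143.
Is 8/7 < 1? NO.
Since the bound 8/7 is ≥ 1, the union bound is uninformative here; it does NOT by itself certify existence.

40·p = 8/7 ≈ 1.143; existence NOT certified by the union bound.


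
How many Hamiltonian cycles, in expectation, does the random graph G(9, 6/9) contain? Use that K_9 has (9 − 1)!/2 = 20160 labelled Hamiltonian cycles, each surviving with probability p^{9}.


K_9 has (9 − 1)!/2 = 20160 labelled Hamiltonian cycles.
For each such Hamiltonian cycle H, let X_H = 1 if all 9 edges of H are present in G. Then P[X_H = 1] = p^{9} = (2/3)^{9} = 512/19683.
By linearity: E[X] = Σ_H E[X_H] = 20160 · p^{9} = 20160 · 512/19683 = 1146880/2187.
Numerically: E[X] ≈ 524.4.

E[X] = 20160 · (2/3)^{9} = 1146880/2187 ≈ 524.4.


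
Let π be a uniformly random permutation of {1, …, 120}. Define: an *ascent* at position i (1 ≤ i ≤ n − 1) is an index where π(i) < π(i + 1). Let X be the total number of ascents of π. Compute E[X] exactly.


Write X = Σ X_I over i = 1, …, 119, with X_I the indicator of one ascent.
There are 119 indicators.
For each fixed i, the pair (π(i), π(i+1)) is a uniformly random ordered pair of distinct values from {1, …, 120}; by symmetry P[π(i) < π(i+1)] = 1/2.
By linearity: E[X] = 119 · (1/2) = (120 − 1) · (1/2) = 119/2 ≈ 59.5000.

E[X] = 119/2 = 59.5000.


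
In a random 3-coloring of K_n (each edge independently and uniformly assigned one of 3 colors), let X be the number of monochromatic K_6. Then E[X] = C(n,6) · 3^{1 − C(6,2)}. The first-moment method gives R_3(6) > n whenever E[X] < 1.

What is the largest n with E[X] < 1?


We need C(n, 6) · 3^{1 − 15} < 1, i.e. C(n, 6) < 3^{15 − 1} = 4782969.
Check values of n near the boundary:
  n = 35: C(35, 6) = 1623160; 1623160 < 4782969? YES
  n = 36: C(36, 6) = 1947792; 1947792 < 4782969? YES
  n = 37: C(37, 6) = 2324784; 2324784 < 4782969? YES
  n = 38: C(38, 6) = 2760681; 2760681 < 4782969? YES
  n = 39: C(39, 6) = 3262623; 3262623 < 4782969? YES
  n = 40: C(40, 6) = 3838380; 3838380 < 4782969? YES
  n = 41: C(41, 6) = 4496388; 4496388 < 4782969? YES
  n = 42: C(42, 6) = 5245786; 5245786 < 4782969? NO
  n = 43: C(43, 6) = 6096454; 6096454 < 4782969? NO
  n = 44: C(44, 6) = 7059052; 7059052 < 4782969? NO
The largest n with C(n, 6) < 4782969 is n = 41 (where E[X] = 1498796/1594323 ≈ 0.9400830). Hence R_3(6) > 41, i.e. R_3(6) ≥ 42.

Largest n = 41; hence R_3(6) > 41.


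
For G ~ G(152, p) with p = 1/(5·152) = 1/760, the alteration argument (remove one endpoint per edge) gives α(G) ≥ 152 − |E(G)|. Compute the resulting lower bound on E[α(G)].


E[|E(G)|] = C(152, 2)·p = 11476 · (1/760) = 151/10.
E[α(G)] ≥ n − E[|E(G)|] = 152 − 151/10 = 1369/10.
Numerically: ≈ 136.90000.
(This is only a lower bound; the true E[α(G)] may be larger.)

E[α(G)] ≥ 1369/10 ≈ 136.90000.


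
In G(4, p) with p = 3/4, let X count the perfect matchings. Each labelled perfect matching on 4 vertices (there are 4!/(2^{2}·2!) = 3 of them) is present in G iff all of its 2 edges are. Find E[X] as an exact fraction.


K_4 has 4!/(2^{2}·2!) = 3 labelled perfect matchings.
For each such perfect matching H, let X_H = 1 if all 2 edges of H are present in G. Then P[X_H = 1] = p^{2} = (3/4)^{2} = 9/16.
Summing the indicators: E[X] = Σ_H E[X_H] = 3 · p^{2} = 3 · 9/16 = 27/16.
Numerically: E[X] ≈ 1.688.

E[X] = 3 · (3/4)^{2} = 27/16 ≈ 1.688.


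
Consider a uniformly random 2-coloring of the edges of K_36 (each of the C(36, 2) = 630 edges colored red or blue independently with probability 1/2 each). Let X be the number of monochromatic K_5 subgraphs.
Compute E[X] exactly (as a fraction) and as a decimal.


Let X = Σ_S X_S over the C(36, 5) = 376992 subsets S of size 5, where X_S = 1 if the K_5 on S is monochromatic.
For a fixed S, the K_5 on S has C(5, 2) = 10 edges. P[all 10 edges red] = (1/2)^10, and likewise for blue, so P[monochromatic] = 2·(1/2)^10 = 2^{1 − 10} = 1/512.
By linearity of expectation: E[X] = C(36, 5) · 2^{1 − 10} = 376992 · 1/512 = 11781/16.
Numerically: E[X] ≈ 736.312500.

E[X] = C(36,5)·2^(1−C(5,2)) = 11781/16 ≈ 736.312500.


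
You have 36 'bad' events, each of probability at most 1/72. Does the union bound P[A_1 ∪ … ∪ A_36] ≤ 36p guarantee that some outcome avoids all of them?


Union bound: P[∪_{i=1}^{36} A_i] ≤ Σ_i P[A_i] ≤ 36·p = 36·(1/72) = 1/2.
Numerically: 1/2 ≈ 0.500.
Is 1/2 < 1? YES.
Since P[∪ A_i] ≤ 1/2 < 1, the complement has P[∩ A_i^c] ≥ 1 − 1/2 = 1/2 > 0, so some outcome avoids every A_i.

36·p = 1/2 ≈ 0.500; existence CERTIFIED by the union bound.


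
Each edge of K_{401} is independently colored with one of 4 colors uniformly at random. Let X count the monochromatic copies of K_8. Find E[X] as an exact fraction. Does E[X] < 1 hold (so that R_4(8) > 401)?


E[X] = C(401, 8) · 4^{1 − 28} = 15456772627710150 · 4^{−27} = 15456772627710150/18014398509481984.
As a reduced fraction: E[X] = 7728386313855075/9007199254740992 ≈ 0.8580232.
Is E[X] < 1? YES.
Since E[X] < 1, there exists a 4-coloring of K_{401} with no monochromatic K_8; hence R_4(8) > 401.

E[X] = 7728386313855075/9007199254740992 ≈ 0.8580232; E[X] < 1, so R_4(8) > 401.


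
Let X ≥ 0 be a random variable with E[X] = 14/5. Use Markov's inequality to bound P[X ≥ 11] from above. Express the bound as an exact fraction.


μ = E[X] = 14/5, a = 11.
Markov: P[X ≥ 11] ≤ μ/a = (14/5)/11 = 14/55.
Numerically: ≈ 0.254545.
(Since a = 11 > μ = 2.800000, the bound 14/55 is < 1 and informative.)

P[X ≥ 11] ≤ 14/55 ≈ 0.254545.


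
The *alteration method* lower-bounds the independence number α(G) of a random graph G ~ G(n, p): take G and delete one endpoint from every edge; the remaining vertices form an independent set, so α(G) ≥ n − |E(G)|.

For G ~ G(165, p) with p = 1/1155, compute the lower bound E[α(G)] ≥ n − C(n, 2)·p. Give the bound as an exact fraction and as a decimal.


E[|E(G)|] = C(165, 2)·p = 13530 · (1/1155) = 82/7.
E[α(G)] ≥ n − E[|E(G)|] = 165 − 82/7 = 1073/7.
Numerically: ≈ 153.285714.
(This is only a lower bound; the true E[α(G)] may be larger.)

E[α(G)] ≥ 1073/7 ≈ 153.285714.


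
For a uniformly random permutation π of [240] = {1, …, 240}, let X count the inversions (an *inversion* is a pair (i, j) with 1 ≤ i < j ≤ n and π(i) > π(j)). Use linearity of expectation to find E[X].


Write X = Σ X_I over the C(240, 2) = 28680 pairs i < j, with X_I the indicator of one inversion.
There are 28680 indicators.
For each fixed pair i < j, the values π(i) and π(j) are two distinct elements of {1, …, 240} in uniformly random order; by symmetry P[π(i) > π(j)] = 1/2.
By linearity: E[X] = 28680 · (1/2) = C(240, 2) · (1/2) = 28680/2 = 14340 ≈ 14340.0000.

E[X] = 14340 = 14340.0000.
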